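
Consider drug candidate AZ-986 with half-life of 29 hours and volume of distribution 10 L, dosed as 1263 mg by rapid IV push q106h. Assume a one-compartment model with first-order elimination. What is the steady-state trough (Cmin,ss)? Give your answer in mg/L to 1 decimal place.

k = ln2/t½ = ln2/29 ≈ 0.023902 h⁻¹; fraction remaining f = e^(−kτ) = e^(−0.023902×106) ≈ 0.0794.
Each bolus raises the concentration by D/Vd = 1263/10 ≈ 126.300 mg/L.
Steady-state trough Cmin,ss = C₀·f/(1−f) ≈ 126.300 × 0.0794/0.9206 ≈ 10.893 mg/L.

10.9 mg/L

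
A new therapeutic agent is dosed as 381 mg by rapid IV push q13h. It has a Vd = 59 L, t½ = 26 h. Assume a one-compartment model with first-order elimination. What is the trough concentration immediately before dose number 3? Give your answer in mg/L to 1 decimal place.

f = (1/2)^(τ/t½) = (1/2)^(13/26) ≈ 0.7071.
C₀ = D/Vd = 381/59 ≈ 6.458 mg/L.
Before the 3rd dose, 2 doses have been given. Superposition: Cmin = C₀·(f + f²).
≈ 6.458 × (0.7071 + 0.5000) ≈ 6.458 × 1.2071 ≈ 7.795 mg/L.

7.8 mg/L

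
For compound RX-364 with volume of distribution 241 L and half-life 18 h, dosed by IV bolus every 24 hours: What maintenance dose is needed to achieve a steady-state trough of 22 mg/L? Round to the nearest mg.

8058 mg

τ/t½ = 24/18 ≈ 1.3333, so f = (1/2)^(24/18) ≈ 0.396850.
Cmin,ss = (D/Vd)·f/(1−f), so D = Cmin,ss·Vd·(1−f)/f.
D = 22 × 241 × (1−f)/f ≈ 22 × 241 × 1.51984 ≈ 8058.19 mg.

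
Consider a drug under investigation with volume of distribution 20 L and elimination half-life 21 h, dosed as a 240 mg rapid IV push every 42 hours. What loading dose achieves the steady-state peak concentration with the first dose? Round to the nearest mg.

320 mg

f = (1/2)^(42/21) ≈ 0.250000; accumulation ratio R = 1/(1−f) ≈ 1.33333.
Loading dose to hit Cmax,ss on first dose: D_load = D_maint·R ≈ 240 × 1.33333 ≈ 320.00 mg.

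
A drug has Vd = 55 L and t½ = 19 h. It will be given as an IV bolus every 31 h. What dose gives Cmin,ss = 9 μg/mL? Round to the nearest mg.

τ/t½ = 31/19 ≈ 1.6316, so f = (1/2)^(31/19) ≈ 0.322735.
Cmin,ss = (D/Vd)·f/(1−f), so D = Cmin,ss·Vd·(1−f)/f.
D = 9 × 55 × (1−f)/f ≈ 9 × 55 × 2.09852 ≈ 1038.77 mg.

1039 mg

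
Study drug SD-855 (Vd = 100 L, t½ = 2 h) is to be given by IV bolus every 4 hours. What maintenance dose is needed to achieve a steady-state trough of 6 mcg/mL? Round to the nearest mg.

τ/t½ = 4/2 ≈ 2, so f = (1/2)^(4/2) ≈ 0.250000.
Cmin,ss = (D/Vd)·f/(1−f), so D = Cmin,ss·Vd·(1−f)/f.
D = 6 × 100 × (1−f)/f ≈ 6 × 100 × 3.00000 ≈ 1800.00 mg.

1800 mg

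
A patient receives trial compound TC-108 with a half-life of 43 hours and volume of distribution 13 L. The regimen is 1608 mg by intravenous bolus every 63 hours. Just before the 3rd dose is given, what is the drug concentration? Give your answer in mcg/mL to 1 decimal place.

61.0 mcg/mL

f = (1/2)^(τ/t½) = (1/2)^(63/43) ≈ 0.3622.
C₀ = D/Vd = 1608/13 ≈ 123.692 mcg/mL.
Before the 3rd dose, 2 doses have been given. Superposition: Cmin = C₀·(f + f²).
≈ 123.692 × (0.3622 + 0.1312) ≈ 123.692 × 0.4934 ≈ 61.030 mcg/mL.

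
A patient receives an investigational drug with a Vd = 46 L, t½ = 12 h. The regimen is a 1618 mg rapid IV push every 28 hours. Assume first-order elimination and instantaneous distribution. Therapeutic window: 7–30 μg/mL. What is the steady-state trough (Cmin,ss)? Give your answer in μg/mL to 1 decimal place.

Over one 28-h interval, 28/12 ≈ 2.3333 half-lives elapse, leaving f ≈ 0.1984 of each dose.
Accumulation ratio R = 1/(1 − f) ≈ 1/0.8016 ≈ 1.2475.
Each bolus raises the concentration by D/Vd = 1618/46 ≈ 35.174 μg/mL.
Cmax,ss = C₀/(1 − f) ≈ 35.174/0.8016 ≈ 43.880 μg/mL.
Steady-state trough Cmin,ss = Cmax,ss·f ≈ 43.880 × 0.1984 ≈ 8.706 μg/mL.
Trough 8.7 μg/mL vs MEC 7 μg/mL: adequate.

8.7 μg/mL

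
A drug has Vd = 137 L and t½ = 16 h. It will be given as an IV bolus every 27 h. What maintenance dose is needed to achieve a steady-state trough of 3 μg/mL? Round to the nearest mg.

913 mg

τ/t½ = 27/16 ≈ 1.6875, so f = (1/2)^(27/16) ≈ 0.310464.
Cmin,ss = (D/Vd)·f/(1−f), so D = Cmin,ss·Vd·(1−f)/f.
D = 3 × 137 × (1−f)/f ≈ 3 × 137 × 2.22099 ≈ 912.83 mg.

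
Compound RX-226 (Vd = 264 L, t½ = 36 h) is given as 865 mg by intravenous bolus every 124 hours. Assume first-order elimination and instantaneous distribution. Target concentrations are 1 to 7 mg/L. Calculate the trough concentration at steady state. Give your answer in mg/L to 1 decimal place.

Over one 124-h interval, 124/36 ≈ 3.4444 half-lives elapse, leaving f ≈ 0.0919 of each dose.
Each bolus raises the concentration by D/Vd = 865/264 ≈ 3.277 mg/L.
Steady-state trough Cmin,ss = C₀·f/(1−f) ≈ 3.277 × 0.0919/0.9081 ≈ 0.332 mg/L.
Trough 0.3 mg/L vs MEC 1 mg/L: subtherapeutic.

0.3 mg/L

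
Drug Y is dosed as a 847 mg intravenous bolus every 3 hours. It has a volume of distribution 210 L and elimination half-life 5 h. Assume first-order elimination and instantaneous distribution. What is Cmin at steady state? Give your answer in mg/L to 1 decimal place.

k = ln2/t½ = ln2/5 ≈ 0.138629 h⁻¹; fraction remaining f = e^(−kτ) = e^(−0.138629×3) ≈ 0.6598.
Each bolus raises the concentration by D/Vd = 847/210 ≈ 4.033 mg/L.
Steady-state trough Cmin,ss = C₀·f/(1−f) ≈ 4.033 × 0.6598/0.3402 ≈ 7.822 mg/L.

7.8 mg/L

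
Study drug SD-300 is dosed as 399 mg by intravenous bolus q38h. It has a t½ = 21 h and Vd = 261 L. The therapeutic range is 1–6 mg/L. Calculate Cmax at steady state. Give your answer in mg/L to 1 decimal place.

2.1 mg/L

τ/t½ = 38/21 ≈ 1.8095, so fraction remaining f = (1/2)^(38/21) ≈ 0.2853.
Accumulation ratio R = 1/(1 − f) ≈ 1/0.7147 ≈ 1.3992.
Single-dose peak C₀ = D/Vd = 399/261 ≈ 1.529 mg/L.
Steady-state peak Cmax,ss = C₀·R ≈ 1.529 × 1.3992 ≈ 2.139 mg/L.
Peak 2.1 mg/L vs MTC 6 mg/L: below toxic threshold.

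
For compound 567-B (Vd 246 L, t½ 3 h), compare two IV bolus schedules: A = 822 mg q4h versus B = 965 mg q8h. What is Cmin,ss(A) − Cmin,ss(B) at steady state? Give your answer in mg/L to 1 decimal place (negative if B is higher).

1.5 mg/L

Regimen A: f = (1/2)^(4/3) ≈ 0.3969; Cmin,ss = (822/246)·f/(1−f) ≈ 2.199 mg/L.
Regimen B: f = (1/2)^(8/3) ≈ 0.1575; Cmin,ss = (965/246)·f/(1−f) ≈ 0.733 mg/L.
Difference ≈ 2.199 − 0.733 ≈ 1.466 mg/L.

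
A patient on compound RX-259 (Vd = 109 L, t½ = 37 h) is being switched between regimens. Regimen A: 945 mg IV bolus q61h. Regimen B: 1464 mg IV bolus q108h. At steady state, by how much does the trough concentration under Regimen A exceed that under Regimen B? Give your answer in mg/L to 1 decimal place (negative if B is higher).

Regimen A: f = (1/2)^(61/37) ≈ 0.3189; Cmin,ss = (945/109)·f/(1−f) ≈ 4.059 mg/L.
Regimen B: f = (1/2)^(108/37) ≈ 0.1322; Cmin,ss = (1464/109)·f/(1−f) ≈ 2.046 mg/L.
Difference ≈ 4.059 − 2.046 ≈ 2.013 mg/L.

2.0 mg/L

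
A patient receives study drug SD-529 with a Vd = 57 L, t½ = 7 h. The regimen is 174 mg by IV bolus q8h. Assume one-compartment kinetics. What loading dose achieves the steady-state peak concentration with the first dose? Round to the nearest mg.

f = (1/2)^(8/7) ≈ 0.452862; accumulation ratio R = 1/(1−f) ≈ 1.82769.
Loading dose to hit Cmax,ss on first dose: D_load = D_maint·R ≈ 174 × 1.82769 ≈ 318.02 mg.

318 mg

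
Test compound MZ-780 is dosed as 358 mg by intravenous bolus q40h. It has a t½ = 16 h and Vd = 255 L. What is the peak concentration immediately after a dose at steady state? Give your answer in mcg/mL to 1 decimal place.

k = ln2/t½ = ln2/16 ≈ 0.043322 h⁻¹; fraction remaining f = e^(−kτ) = e^(−0.043322×40) ≈ 0.1768.
At steady state, accumulation factor R = 1/(1 − e^(−kτ)) ≈ 1.2148.
Each bolus raises the concentration by D/Vd = 358/255 ≈ 1.404 mcg/mL.
Steady-state peak Cmax,ss = C₀·R ≈ 1.404 × 1.2148 ≈ 1.706 mcg/mL.

1.7 mcg/mL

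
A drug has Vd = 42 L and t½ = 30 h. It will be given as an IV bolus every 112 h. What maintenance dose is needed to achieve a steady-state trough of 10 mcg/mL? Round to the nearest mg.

5166 mg

τ/t½ = 112/30 ≈ 3.7333, so f = (1/2)^(112/30) ≈ 0.075189.
Cmin,ss = (D/Vd)·f/(1−f), so D = Cmin,ss·Vd·(1−f)/f.
D = 10 × 42 × (1−f)/f ≈ 10 × 42 × 12.29982 ≈ 5165.92 mg.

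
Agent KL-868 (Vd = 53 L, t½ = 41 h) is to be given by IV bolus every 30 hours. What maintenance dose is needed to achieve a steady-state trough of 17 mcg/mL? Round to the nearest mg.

595 mg

τ/t½ = 30/41 ≈ 0.73171, so f = (1/2)^(30/41) ≈ 0.602191.
Cmin,ss = (D/Vd)·f/(1−f), so D = Cmin,ss·Vd·(1−f)/f.
D = 17 × 53 × (1−f)/f ≈ 17 × 53 × 0.66060 ≈ 595.20 mg.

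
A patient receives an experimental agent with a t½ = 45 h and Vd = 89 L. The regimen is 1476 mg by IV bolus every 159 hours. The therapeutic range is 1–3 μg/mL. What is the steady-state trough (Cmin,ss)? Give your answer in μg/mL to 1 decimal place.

1.6 μg/mL

k = ln2/t½ = ln2/45 ≈ 0.015403 h⁻¹; fraction remaining f = e^(−kτ) = e^(−0.015403×159) ≈ 0.0864.
Accumulation ratio R = 1/(1 − f) ≈ 1/0.9136 ≈ 1.0946.
Each bolus raises the concentration by D/Vd = 1476/89 ≈ 16.584 μg/mL.
Cmax,ss = C₀/(1 − f) ≈ 16.584/0.9136 ≈ 18.152 μg/mL.
One interval later, Cmin,ss = Cmax,ss·e^(−kτ) ≈ 18.152 × 0.0864 ≈ 1.568 μg/mL.
Trough 1.6 μg/mL vs MEC 1 μg/mL: adequate.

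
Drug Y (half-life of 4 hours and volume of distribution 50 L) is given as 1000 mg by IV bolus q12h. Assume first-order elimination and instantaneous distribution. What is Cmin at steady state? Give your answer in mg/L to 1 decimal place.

The dosing interval is 3 half-lives, so f = 2^(−3) = 0.125.
Accumulation ratio R = 1/(1 − f) = 1/0.875 = 8/7.
Single-dose peak C₀ = D/Vd = 1000/50 = 20 mg/L.
Steady-state peak Cmax,ss = C₀·R = 20 × 8/7 ≈ 22.857 mg/L.
Steady-state trough Cmin,ss = Cmax,ss·f ≈ 22.857 × 0.125 ≈ 2.857 mg/L.

2.9 mg/L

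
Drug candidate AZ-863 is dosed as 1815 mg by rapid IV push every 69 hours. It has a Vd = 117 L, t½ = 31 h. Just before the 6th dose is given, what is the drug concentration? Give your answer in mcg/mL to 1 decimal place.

4.2 mcg/mL

f = (1/2)^(τ/t½) = (1/2)^(69/31) ≈ 0.2138.
C₀ = D/Vd = 1815/117 ≈ 15.513 mcg/mL.
Before the 6th dose, 5 doses have been given. Superposition: Cmin = C₀·(f + f² + … + f^5).
≈ 15.513 × (0.2138 + 0.0457 + 0.0098 + 0.0021 + 0.0004) ≈ 15.513 × 0.2718 ≈ 4.216 mcg/mL.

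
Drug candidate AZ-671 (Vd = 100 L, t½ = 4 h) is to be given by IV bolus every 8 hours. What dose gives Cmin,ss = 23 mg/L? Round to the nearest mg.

6900 mg

τ/t½ = 8/4 ≈ 2, so f = (1/2)^(8/4) ≈ 0.250000.
Cmin,ss = (D/Vd)·f/(1−f), so D = Cmin,ss·Vd·(1−f)/f.
D = 23 × 100 × (1−f)/f ≈ 23 × 100 × 3.00000 ≈ 6900.00 mg.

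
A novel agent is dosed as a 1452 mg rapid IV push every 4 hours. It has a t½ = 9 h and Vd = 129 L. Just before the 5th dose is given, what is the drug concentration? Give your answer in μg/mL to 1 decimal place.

22.1 μg/mL

f = (1/2)^(τ/t½) = (1/2)^(4/9) ≈ 0.7349.
C₀ = D/Vd = 1452/129 ≈ 11.256 μg/mL.
Before the 5th dose, 4 doses have been given. Superposition: Cmin = C₀·(f + f² + … + f^4).
≈ 11.256 × (0.7349 + 0.5401 + 0.3969 + 0.2917) ≈ 11.256 × 1.9636 ≈ 22.102 μg/mL.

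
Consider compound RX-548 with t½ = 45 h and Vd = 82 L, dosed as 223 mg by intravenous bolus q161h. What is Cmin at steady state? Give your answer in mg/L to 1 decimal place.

τ/t½ = 161/45 ≈ 3.5778, so fraction remaining f = (1/2)^(161/45) ≈ 0.0837.
Accumulation ratio R = 1/(1 − f) ≈ 1/0.9163 ≈ 1.0913.
Single-dose peak C₀ = D/Vd = 223/82 ≈ 2.720 mg/L.
Steady-state peak Cmax,ss = C₀·R ≈ 2.720 × 1.0913 ≈ 2.968 mg/L.
One interval later, Cmin,ss = Cmax,ss·e^(−kτ) ≈ 2.968 × 0.0837 ≈ 0.248 mg/L.

0.2 mg/L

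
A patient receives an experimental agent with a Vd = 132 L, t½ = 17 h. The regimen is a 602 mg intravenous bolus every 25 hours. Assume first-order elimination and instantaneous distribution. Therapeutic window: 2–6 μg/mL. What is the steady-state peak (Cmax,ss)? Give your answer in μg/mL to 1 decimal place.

τ/t½ = 25/17 ≈ 1.4706, so fraction remaining f = (1/2)^(25/17) ≈ 0.3608.
At steady state, accumulation factor R = 1/(1 − e^(−kτ)) ≈ 1.5645.
Each bolus raises the concentration by D/Vd = 602/132 ≈ 4.561 μg/mL.
Steady-state peak Cmax,ss = C₀·R ≈ 4.561 × 1.5645 ≈ 7.136 μg/mL.
Peak 7.1 μg/mL vs MTC 6 μg/mL: exceeds toxic threshold.

7.1 μg/mL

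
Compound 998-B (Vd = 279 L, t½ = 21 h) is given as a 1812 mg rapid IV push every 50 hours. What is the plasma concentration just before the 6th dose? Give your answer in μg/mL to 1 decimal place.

1.5 μg/mL

f = (1/2)^(τ/t½) = (1/2)^(50/21) ≈ 0.1920.
C₀ = D/Vd = 1812/279 ≈ 6.495 μg/mL.
Before the 6th dose, 5 doses have been given. Superposition: Cmin = C₀·(f + f² + … + f^5).
≈ 6.495 × (0.1920 + 0.0369 + 0.0071 + 0.0014 + 0.0003) ≈ 6.495 × 0.2377 ≈ 1.544 μg/mL.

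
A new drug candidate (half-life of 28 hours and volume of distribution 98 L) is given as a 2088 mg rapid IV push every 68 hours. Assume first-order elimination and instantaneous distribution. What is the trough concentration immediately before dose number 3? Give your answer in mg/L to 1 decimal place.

4.7 mg/L

f = (1/2)^(τ/t½) = (1/2)^(68/28) ≈ 0.1857.
C₀ = D/Vd = 2088/98 ≈ 21.306 mg/L.
Before the 3rd dose, 2 doses have been given. Superposition: Cmin = C₀·(f + f²).
≈ 21.306 × (0.1857 + 0.0345) ≈ 21.306 × 0.2202 ≈ 4.692 mg/L.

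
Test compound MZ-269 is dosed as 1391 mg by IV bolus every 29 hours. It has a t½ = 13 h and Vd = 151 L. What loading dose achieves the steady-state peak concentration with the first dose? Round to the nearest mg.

f = (1/2)^(29/13) ≈ 0.213045; accumulation ratio R = 1/(1−f) ≈ 1.27072.
Loading dose to hit Cmax,ss on first dose: D_load = D_maint·R ≈ 1391 × 1.27072 ≈ 1767.57 mg.

1768 mg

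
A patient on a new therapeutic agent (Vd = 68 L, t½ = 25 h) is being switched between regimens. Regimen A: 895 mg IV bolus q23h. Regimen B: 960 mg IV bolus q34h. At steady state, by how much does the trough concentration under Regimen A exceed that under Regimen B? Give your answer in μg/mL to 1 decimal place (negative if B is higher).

Regimen A: f = (1/2)^(23/25) ≈ 0.5285; Cmin,ss = (895/68)·f/(1−f) ≈ 14.753 μg/mL.
Regimen B: f = (1/2)^(34/25) ≈ 0.3896; Cmin,ss = (960/68)·f/(1−f) ≈ 9.011 μg/mL.
Difference ≈ 14.753 − 9.011 ≈ 5.742 μg/mL.

5.7 μg/mL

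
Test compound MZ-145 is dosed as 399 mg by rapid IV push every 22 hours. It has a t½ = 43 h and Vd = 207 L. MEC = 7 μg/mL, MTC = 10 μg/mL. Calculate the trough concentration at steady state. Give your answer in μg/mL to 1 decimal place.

τ/t½ = 22/43 ≈ 0.51163, so fraction remaining f = (1/2)^(22/43) ≈ 0.7014.
Single-dose peak C₀ = D/Vd = 399/207 ≈ 1.928 μg/mL.
Steady-state trough Cmin,ss = C₀·f/(1−f) ≈ 1.928 × 0.7014/0.2986 ≈ 4.529 μg/mL.
Trough 4.5 μg/mL vs MEC 7 μg/mL: subtherapeutic.

4.5 μg/mL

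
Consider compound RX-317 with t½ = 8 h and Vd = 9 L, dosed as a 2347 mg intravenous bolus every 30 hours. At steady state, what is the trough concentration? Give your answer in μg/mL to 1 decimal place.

20.9 μg/mL

Over one 30-h interval, 30/8 ≈ 3.75 half-lives elapse, leaving f ≈ 0.0743 of each dose.
At steady state, accumulation factor R = 1/(1 − e^(−kτ)) ≈ 1.0803.
Single-dose peak C₀ = D/Vd = 2347/9 ≈ 260.778 μg/mL.
Cmax,ss = C₀/(1 − f) ≈ 260.778/0.9257 ≈ 281.709 μg/mL.
One interval later, Cmin,ss = Cmax,ss·e^(−kτ) ≈ 281.709 × 0.0743 ≈ 20.931 μg/mL.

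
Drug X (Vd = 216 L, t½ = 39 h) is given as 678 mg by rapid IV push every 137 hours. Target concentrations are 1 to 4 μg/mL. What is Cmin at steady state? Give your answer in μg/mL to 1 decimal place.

0.3 μg/mL

τ/t½ = 137/39 ≈ 3.5128, so fraction remaining f = (1/2)^(137/39) ≈ 0.0876.
Each bolus raises the concentration by D/Vd = 678/216 ≈ 3.139 μg/mL.
Steady-state trough Cmin,ss = C₀·f/(1−f) ≈ 3.139 × 0.0876/0.9124 ≈ 0.301 μg/mL.
Trough 0.3 μg/mL vs MEC 1 μg/mL: subtherapeutic.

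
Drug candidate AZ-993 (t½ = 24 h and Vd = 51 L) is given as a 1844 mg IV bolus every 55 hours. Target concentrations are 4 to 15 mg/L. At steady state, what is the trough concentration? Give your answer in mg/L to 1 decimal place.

9.3 mg/L

Over one 55-h interval, 55/24 ≈ 2.2917 half-lives elapse, leaving f ≈ 0.2042 of each dose.
Accumulation ratio R = 1/(1 − f) ≈ 1/0.7958 ≈ 1.2566.
Each bolus raises the concentration by D/Vd = 1844/51 ≈ 36.157 mg/L.
Steady-state peak Cmax,ss = C₀·R ≈ 36.157 × 1.2566 ≈ 45.435 mg/L.
One interval later, Cmin,ss = Cmax,ss·e^(−kτ) ≈ 45.435 × 0.2042 ≈ 9.278 mg/L.
Trough 9.3 mg/L vs MEC 4 mg/L: adequate.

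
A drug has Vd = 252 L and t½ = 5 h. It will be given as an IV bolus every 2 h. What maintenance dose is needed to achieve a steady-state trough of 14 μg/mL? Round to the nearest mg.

1127 mg

τ/t½ = 2/5 ≈ 0.4, so f = (1/2)^(2/5) ≈ 0.757858.
Cmin,ss = (D/Vd)·f/(1−f), so D = Cmin,ss·Vd·(1−f)/f.
D = 14 × 252 × (1−f)/f ≈ 14 × 252 × 0.31951 ≈ 1127.23 mg.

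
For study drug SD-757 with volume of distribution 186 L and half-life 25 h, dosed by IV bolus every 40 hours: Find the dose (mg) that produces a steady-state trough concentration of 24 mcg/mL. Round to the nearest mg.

9068 mg

τ/t½ = 40/25 ≈ 1.6, so f = (1/2)^(40/25) ≈ 0.329877.
Cmin,ss = (D/Vd)·f/(1−f), so D = Cmin,ss·Vd·(1−f)/f.
D = 24 × 186 × (1−f)/f ≈ 24 × 186 × 2.03143 ≈ 9068.30 mg.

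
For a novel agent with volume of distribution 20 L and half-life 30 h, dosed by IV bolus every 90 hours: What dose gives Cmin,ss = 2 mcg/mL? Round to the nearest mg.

280 mg

τ/t½ = 90/30 ≈ 3, so f = (1/2)^(90/30) ≈ 0.125000.
Cmin,ss = (D/Vd)·f/(1−f), so D = Cmin,ss·Vd·(1−f)/f.
D = 2 × 20 × (1−f)/f ≈ 2 × 20 × 7.00000 ≈ 280.00 mg.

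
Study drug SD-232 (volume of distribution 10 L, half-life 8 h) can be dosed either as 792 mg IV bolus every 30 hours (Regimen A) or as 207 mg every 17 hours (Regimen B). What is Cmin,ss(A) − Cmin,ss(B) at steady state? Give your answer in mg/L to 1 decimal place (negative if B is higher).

0.2 mg/L

Regimen A: f = (1/2)^(30/8) ≈ 0.0743; Cmin,ss = (792/10)·f/(1−f) ≈ 6.357 mg/L.
Regimen B: f = (1/2)^(17/8) ≈ 0.2293; Cmin,ss = (207/10)·f/(1−f) ≈ 6.159 mg/L.
Difference ≈ 6.357 − 6.159 ≈ 0.198 mg/L.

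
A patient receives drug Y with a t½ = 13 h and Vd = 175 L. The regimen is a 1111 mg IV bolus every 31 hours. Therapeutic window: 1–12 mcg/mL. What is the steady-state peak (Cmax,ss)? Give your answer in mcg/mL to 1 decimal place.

7.9 mcg/mL

k = ln2/t½ = ln2/13 ≈ 0.053319 h⁻¹; fraction remaining f = e^(−kτ) = e^(−0.053319×31) ≈ 0.1915.
Accumulation ratio R = 1/(1 − f) ≈ 1/0.8085 ≈ 1.2369.
Each bolus raises the concentration by D/Vd = 1111/175 ≈ 6.349 mcg/mL.
Steady-state peak Cmax,ss = C₀·R ≈ 6.349 × 1.2369 ≈ 7.853 mcg/mL.
Peak 7.9 mcg/mL vs MTC 12 mcg/mL: below toxic threshold.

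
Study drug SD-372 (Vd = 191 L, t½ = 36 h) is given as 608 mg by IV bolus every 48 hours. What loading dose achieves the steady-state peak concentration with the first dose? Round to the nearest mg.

f = (1/2)^(48/36) ≈ 0.396850; accumulation ratio R = 1/(1−f) ≈ 1.65796.
Loading dose to hit Cmax,ss on first dose: D_load = D_maint·R ≈ 608 × 1.65796 ≈ 1008.04 mg.

1008 mg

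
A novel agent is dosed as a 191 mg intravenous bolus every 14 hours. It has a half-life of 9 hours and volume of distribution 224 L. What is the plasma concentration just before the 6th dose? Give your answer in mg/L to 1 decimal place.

f = (1/2)^(τ/t½) = (1/2)^(14/9) ≈ 0.3402.
C₀ = D/Vd = 191/224 ≈ 0.853 mg/L.
Before the 6th dose, 5 doses have been given. Superposition: Cmin = C₀·(f + f² + … + f^5).
≈ 0.853 × (0.3402 + 0.1157 + 0.0394 + 0.0134 + 0.0046) ≈ 0.853 × 0.5133 ≈ 0.438 mg/L.

0.4 mg/L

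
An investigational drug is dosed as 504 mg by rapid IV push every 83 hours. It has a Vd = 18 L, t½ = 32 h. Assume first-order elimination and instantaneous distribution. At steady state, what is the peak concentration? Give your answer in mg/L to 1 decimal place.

33.6 mg/L

k = ln2/t½ = ln2/32 ≈ 0.021661 h⁻¹; fraction remaining f = e^(−kτ) = e^(−0.021661×83) ≈ 0.1657.
Accumulation ratio R = 1/(1 − f) ≈ 1/0.8343 ≈ 1.1986.
Single-dose peak C₀ = D/Vd = 504/18 ≈ 28.000 mg/L.
Steady-state peak Cmax,ss = C₀·R ≈ 28.000 × 1.1986 ≈ 33.561 mg/L.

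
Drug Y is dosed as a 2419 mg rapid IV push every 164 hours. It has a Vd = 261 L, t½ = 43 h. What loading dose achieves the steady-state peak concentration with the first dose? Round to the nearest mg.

f = (1/2)^(164/43) ≈ 0.071103; accumulation ratio R = 1/(1−f) ≈ 1.07655.
Loading dose to hit Cmax,ss on first dose: D_load = D_maint·R ≈ 2419 × 1.07655 ≈ 2604.17 mg.

2604 mg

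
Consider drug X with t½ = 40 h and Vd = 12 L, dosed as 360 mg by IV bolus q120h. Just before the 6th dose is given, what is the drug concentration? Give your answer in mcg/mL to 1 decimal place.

f = (1/2)^(τ/t½) = (1/2)^(120/40) ≈ 0.1250.
C₀ = D/Vd = 360/12 ≈ 30.000 mcg/mL.
Before the 6th dose, 5 doses have been given. Superposition: Cmin = C₀·(f + f² + … + f^5).
≈ 30.000 × (0.1250 + 0.0156 + 0.0020 + 0.0002 + 0.0000) ≈ 30.000 × 0.1428 ≈ 4.284 mcg/mL.

4.3 mcg/mL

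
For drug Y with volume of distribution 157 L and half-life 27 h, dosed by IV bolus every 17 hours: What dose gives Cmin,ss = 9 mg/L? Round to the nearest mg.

τ/t½ = 17/27 ≈ 0.62963, so f = (1/2)^(17/27) ≈ 0.646342.
Cmin,ss = (D/Vd)·f/(1−f), so D = Cmin,ss·Vd·(1−f)/f.
D = 9 × 157 × (1−f)/f ≈ 9 × 157 × 0.54717 ≈ 773.15 mg.

773 mg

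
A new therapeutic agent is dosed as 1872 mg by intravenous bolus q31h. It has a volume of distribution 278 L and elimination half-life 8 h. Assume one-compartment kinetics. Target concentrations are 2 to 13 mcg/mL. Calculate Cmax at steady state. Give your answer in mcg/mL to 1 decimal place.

Over one 31-h interval, 31/8 ≈ 3.875 half-lives elapse, leaving f ≈ 0.0682 of each dose.
Accumulation ratio R = 1/(1 − f) ≈ 1/0.9318 ≈ 1.0732.
Single-dose peak C₀ = D/Vd = 1872/278 ≈ 6.734 mcg/mL.
Cmax,ss = C₀/(1 − f) ≈ 6.734/0.9318 ≈ 7.227 mcg/mL.
Peak 7.2 mcg/mL vs MTC 13 mcg/mL: below toxic threshold.

7.2 mcg/mL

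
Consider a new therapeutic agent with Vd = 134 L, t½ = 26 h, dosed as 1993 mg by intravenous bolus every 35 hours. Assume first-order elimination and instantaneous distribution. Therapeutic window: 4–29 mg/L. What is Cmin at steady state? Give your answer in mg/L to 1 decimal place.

τ/t½ = 35/26 ≈ 1.3462, so fraction remaining f = (1/2)^(35/26) ≈ 0.3933.
Accumulation ratio R = 1/(1 − f) ≈ 1/0.6067 ≈ 1.6483.
Single-dose peak C₀ = D/Vd = 1993/134 ≈ 14.873 mg/L.
Steady-state peak Cmax,ss = C₀·R ≈ 14.873 × 1.6483 ≈ 24.515 mg/L.
One interval later, Cmin,ss = Cmax,ss·e^(−kτ) ≈ 24.515 × 0.3933 ≈ 9.642 mg/L.
Trough 9.6 mg/L vs MEC 4 mg/L: adequate.

9.6 mg/L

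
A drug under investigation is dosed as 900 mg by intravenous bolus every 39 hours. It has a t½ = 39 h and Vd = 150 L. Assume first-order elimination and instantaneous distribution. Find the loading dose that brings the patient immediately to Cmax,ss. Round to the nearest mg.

f = (1/2)^(39/39) ≈ 0.500000; accumulation ratio R = 1/(1−f) ≈ 2.00000.
Loading dose to hit Cmax,ss on first dose: D_load = D_maint·R ≈ 900 × 2.00000 ≈ 1800.00 mg.

1800 mg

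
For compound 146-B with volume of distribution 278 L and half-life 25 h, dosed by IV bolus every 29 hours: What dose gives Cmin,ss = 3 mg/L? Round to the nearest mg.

τ/t½ = 29/25 ≈ 1.16, so f = (1/2)^(29/25) ≈ 0.447513.
Cmin,ss = (D/Vd)·f/(1−f), so D = Cmin,ss·Vd·(1−f)/f.
D = 3 × 278 × (1−f)/f ≈ 3 × 278 × 1.23457 ≈ 1029.63 mg.

1030 mg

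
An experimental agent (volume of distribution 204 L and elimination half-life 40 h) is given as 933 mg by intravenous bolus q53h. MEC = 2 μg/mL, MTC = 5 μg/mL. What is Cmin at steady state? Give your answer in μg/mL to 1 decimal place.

k = ln2/t½ = ln2/40 ≈ 0.017329 h⁻¹; fraction remaining f = e^(−kτ) = e^(−0.017329×53) ≈ 0.3991.
Each bolus raises the concentration by D/Vd = 933/204 ≈ 4.574 μg/mL.
Steady-state trough Cmin,ss = C₀·f/(1−f) ≈ 4.574 × 0.3991/0.6009 ≈ 3.038 μg/mL.
Trough 3.0 μg/mL vs MEC 2 μg/mL: adequate.

3.0 μg/mL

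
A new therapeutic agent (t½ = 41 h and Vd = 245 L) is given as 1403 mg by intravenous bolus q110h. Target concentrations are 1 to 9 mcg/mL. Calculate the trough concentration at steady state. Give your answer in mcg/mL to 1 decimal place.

1.1 mcg/mL

τ/t½ = 110/41 ≈ 2.6829, so fraction remaining f = (1/2)^(110/41) ≈ 0.1557.
At steady state, accumulation factor R = 1/(1 − e^(−kτ)) ≈ 1.1844.
Each bolus raises the concentration by D/Vd = 1403/245 ≈ 5.727 mcg/mL.
Steady-state peak Cmax,ss = C₀·R ≈ 5.727 × 1.1844 ≈ 6.783 mcg/mL.
Steady-state trough Cmin,ss = Cmax,ss·f ≈ 6.783 × 0.1557 ≈ 1.056 mcg/mL.
Trough 1.1 mcg/mL vs MEC 1 mcg/mL: adequate.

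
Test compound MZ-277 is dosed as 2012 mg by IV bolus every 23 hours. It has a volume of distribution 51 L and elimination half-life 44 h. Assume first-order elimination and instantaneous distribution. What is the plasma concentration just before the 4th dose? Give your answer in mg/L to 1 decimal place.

f = (1/2)^(τ/t½) = (1/2)^(23/44) ≈ 0.6961.
C₀ = D/Vd = 2012/51 ≈ 39.451 mg/L.
Before the 4th dose, 3 doses have been given. Superposition: Cmin = C₀·(f + f² + … + f^3).
≈ 39.451 × (0.6961 + 0.4846 + 0.3373) ≈ 39.451 × 1.5180 ≈ 59.887 mg/L.

59.9 mg/L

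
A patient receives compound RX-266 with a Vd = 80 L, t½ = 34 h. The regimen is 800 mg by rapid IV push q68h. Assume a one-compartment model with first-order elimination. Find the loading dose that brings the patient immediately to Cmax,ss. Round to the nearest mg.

f = (1/2)^(68/34) ≈ 0.250000; accumulation ratio R = 1/(1−f) ≈ 1.33333.
Loading dose to hit Cmax,ss on first dose: D_load = D_maint·R ≈ 800 × 1.33333 ≈ 1066.66 mg.

1067 mg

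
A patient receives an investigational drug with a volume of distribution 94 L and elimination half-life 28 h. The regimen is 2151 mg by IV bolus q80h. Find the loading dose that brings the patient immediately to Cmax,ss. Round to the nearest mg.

2495 mg

f = (1/2)^(80/28) ≈ 0.138011; accumulation ratio R = 1/(1−f) ≈ 1.16011.
Loading dose to hit Cmax,ss on first dose: D_load = D_maint·R ≈ 2151 × 1.16011 ≈ 2495.40 mg.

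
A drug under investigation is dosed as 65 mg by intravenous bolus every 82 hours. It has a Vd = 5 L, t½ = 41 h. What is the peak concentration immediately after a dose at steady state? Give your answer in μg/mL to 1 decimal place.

17.3 μg/mL

The dosing interval is 2 half-lives, so f = 2^(−2) = 0.25.
Accumulation ratio R = 1/(1 − f) = 1/0.75 = 4/3.
Single-dose peak C₀ = D/Vd = 65/5 = 13 μg/mL.
Steady-state peak Cmax,ss = C₀·R = 13 × 4/3 ≈ 17.333 μg/mL.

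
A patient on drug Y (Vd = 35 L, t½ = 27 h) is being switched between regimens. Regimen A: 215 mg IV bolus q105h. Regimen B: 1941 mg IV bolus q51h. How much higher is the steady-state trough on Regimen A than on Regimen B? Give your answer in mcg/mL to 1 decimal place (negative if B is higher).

-20.1 mcg/mL

Regimen A: f = (1/2)^(105/27) ≈ 0.0675; Cmin,ss = (215/35)·f/(1−f) ≈ 0.445 mcg/mL.
Regimen B: f = (1/2)^(51/27) ≈ 0.2700; Cmin,ss = (1941/35)·f/(1−f) ≈ 20.512 mcg/mL.
Difference ≈ 0.445 − 20.512 ≈ -20.067 mcg/mL.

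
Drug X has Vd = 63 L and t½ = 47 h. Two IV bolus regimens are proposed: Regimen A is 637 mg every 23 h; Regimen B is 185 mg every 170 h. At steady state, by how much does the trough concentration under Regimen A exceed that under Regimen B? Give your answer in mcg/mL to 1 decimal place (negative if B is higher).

24.8 mcg/mL

Regimen A: f = (1/2)^(23/47) ≈ 0.7123; Cmin,ss = (637/63)·f/(1−f) ≈ 25.034 mcg/mL.
Regimen B: f = (1/2)^(170/47) ≈ 0.0815; Cmin,ss = (185/63)·f/(1−f) ≈ 0.261 mcg/mL.
Difference ≈ 25.034 − 0.261 ≈ 24.773 mcg/mL.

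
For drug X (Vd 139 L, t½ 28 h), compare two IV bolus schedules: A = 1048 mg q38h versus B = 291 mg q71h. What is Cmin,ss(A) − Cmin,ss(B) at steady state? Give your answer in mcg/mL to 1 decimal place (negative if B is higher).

4.4 mcg/mL

Regimen A: f = (1/2)^(38/28) ≈ 0.3904; Cmin,ss = (1048/139)·f/(1−f) ≈ 4.828 mcg/mL.
Regimen B: f = (1/2)^(71/28) ≈ 0.1725; Cmin,ss = (291/139)·f/(1−f) ≈ 0.436 mcg/mL.
Difference ≈ 4.828 − 0.436 ≈ 4.392 mcg/mL.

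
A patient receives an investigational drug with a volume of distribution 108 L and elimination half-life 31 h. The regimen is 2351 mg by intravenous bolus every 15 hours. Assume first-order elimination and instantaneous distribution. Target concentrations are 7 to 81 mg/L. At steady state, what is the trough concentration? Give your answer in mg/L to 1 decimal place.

54.6 mg/L

τ/t½ = 15/31 ≈ 0.48387, so fraction remaining f = (1/2)^(15/31) ≈ 0.7151.
Each bolus raises the concentration by D/Vd = 2351/108 ≈ 21.769 mg/L.
Steady-state trough Cmin,ss = C₀·f/(1−f) ≈ 21.769 × 0.7151/0.2849 ≈ 54.640 mg/L.
Trough 54.6 mg/L vs MEC 7 mg/L: adequate.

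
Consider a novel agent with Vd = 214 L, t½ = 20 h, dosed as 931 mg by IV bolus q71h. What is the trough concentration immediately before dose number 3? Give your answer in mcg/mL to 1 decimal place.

0.4 mcg/mL

f = (1/2)^(τ/t½) = (1/2)^(71/20) ≈ 0.0854.
C₀ = D/Vd = 931/214 ≈ 4.350 mcg/mL.
Before the 3rd dose, 2 doses have been given. Superposition: Cmin = C₀·(f + f²).
≈ 4.350 × (0.0854 + 0.0073) ≈ 4.350 × 0.0927 ≈ 0.403 mcg/mL.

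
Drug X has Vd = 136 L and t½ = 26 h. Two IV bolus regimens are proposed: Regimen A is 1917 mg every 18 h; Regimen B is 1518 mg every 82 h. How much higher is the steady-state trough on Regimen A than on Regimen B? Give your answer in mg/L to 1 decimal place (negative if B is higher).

21.5 mg/L

Regimen A: f = (1/2)^(18/26) ≈ 0.6189; Cmin,ss = (1917/136)·f/(1−f) ≈ 22.891 mg/L.
Regimen B: f = (1/2)^(82/26) ≈ 0.1124; Cmin,ss = (1518/136)·f/(1−f) ≈ 1.413 mg/L.
Difference ≈ 22.891 − 1.413 ≈ 21.478 mg/L.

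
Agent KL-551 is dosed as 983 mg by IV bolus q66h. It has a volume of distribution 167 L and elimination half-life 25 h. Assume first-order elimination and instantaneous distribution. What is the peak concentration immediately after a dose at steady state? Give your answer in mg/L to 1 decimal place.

k = ln2/t½ = ln2/25 ≈ 0.027726 h⁻¹; fraction remaining f = e^(−kτ) = e^(−0.027726×66) ≈ 0.1604.
Accumulation ratio R = 1/(1 − f) ≈ 1/0.8396 ≈ 1.1910.
Each bolus raises the concentration by D/Vd = 983/167 ≈ 5.886 mg/L.
Steady-state peak Cmax,ss = C₀·R ≈ 5.886 × 1.1910 ≈ 7.010 mg/L.

7.0 mg/L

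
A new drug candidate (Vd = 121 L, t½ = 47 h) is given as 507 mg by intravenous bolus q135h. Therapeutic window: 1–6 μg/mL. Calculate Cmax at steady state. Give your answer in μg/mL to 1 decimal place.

k = ln2/t½ = ln2/47 ≈ 0.014748 h⁻¹; fraction remaining f = e^(−kτ) = e^(−0.014748×135) ≈ 0.1366.
At steady state, accumulation factor R = 1/(1 − e^(−kτ)) ≈ 1.1582.
Each bolus raises the concentration by D/Vd = 507/121 ≈ 4.190 μg/mL.
Steady-state peak Cmax,ss = C₀·R ≈ 4.190 × 1.1582 ≈ 4.853 μg/mL.
Peak 4.9 μg/mL vs MTC 6 μg/mL: below toxic threshold.

4.9 μg/mL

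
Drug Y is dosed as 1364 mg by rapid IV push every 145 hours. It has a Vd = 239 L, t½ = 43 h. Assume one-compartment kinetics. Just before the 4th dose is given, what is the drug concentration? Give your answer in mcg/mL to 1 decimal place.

f = (1/2)^(τ/t½) = (1/2)^(145/43) ≈ 0.0966.
C₀ = D/Vd = 1364/239 ≈ 5.707 mcg/mL.
Before the 4th dose, 3 doses have been given. Superposition: Cmin = C₀·(f + f² + … + f^3).
≈ 5.707 × (0.0966 + 0.0093 + 0.0009) ≈ 5.707 × 0.1068 ≈ 0.610 mcg/mL.

0.6 mcg/mL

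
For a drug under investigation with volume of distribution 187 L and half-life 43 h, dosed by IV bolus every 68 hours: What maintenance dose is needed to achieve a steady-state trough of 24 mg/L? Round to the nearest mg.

τ/t½ = 68/43 ≈ 1.5814, so f = (1/2)^(68/43) ≈ 0.334159.
Cmin,ss = (D/Vd)·f/(1−f), so D = Cmin,ss·Vd·(1−f)/f.
D = 24 × 187 × (1−f)/f ≈ 24 × 187 × 1.99259 ≈ 8942.74 mg.

8943 mg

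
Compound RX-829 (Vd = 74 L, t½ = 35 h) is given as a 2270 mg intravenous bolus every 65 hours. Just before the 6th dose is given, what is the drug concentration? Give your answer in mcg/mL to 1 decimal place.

11.7 mcg/mL

f = (1/2)^(τ/t½) = (1/2)^(65/35) ≈ 0.2760.
C₀ = D/Vd = 2270/74 ≈ 30.676 mcg/mL.
Before the 6th dose, 5 doses have been given. Superposition: Cmin = C₀·(f + f² + … + f^5).
≈ 30.676 × (0.2760 + 0.0762 + 0.0210 + 0.0058 + 0.0016) ≈ 30.676 × 0.3806 ≈ 11.675 mcg/mL.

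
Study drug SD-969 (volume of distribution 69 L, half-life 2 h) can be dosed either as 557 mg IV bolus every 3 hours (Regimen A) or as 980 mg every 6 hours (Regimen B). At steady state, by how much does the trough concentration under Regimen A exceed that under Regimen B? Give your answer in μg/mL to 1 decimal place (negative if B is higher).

Regimen A: f = (1/2)^(3/2) ≈ 0.3536; Cmin,ss = (557/69)·f/(1−f) ≈ 4.416 μg/mL.
Regimen B: f = (1/2)^(6/2) ≈ 0.1250; Cmin,ss = (980/69)·f/(1−f) ≈ 2.029 μg/mL.
Difference ≈ 4.416 − 2.029 ≈ 2.387 μg/mL.

2.4 μg/mL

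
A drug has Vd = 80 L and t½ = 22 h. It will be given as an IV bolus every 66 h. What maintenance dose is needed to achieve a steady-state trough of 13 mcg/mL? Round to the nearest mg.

τ/t½ = 66/22 ≈ 3, so f = (1/2)^(66/22) ≈ 0.125000.
Cmin,ss = (D/Vd)·f/(1−f), so D = Cmin,ss·Vd·(1−f)/f.
D = 13 × 80 × (1−f)/f ≈ 13 × 80 × 7.00000 ≈ 7280.00 mg.

7280 mg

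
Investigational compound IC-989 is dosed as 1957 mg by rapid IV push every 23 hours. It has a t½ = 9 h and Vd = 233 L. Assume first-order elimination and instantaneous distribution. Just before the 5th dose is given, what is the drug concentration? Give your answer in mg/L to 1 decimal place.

f = (1/2)^(τ/t½) = (1/2)^(23/9) ≈ 0.1701.
C₀ = D/Vd = 1957/233 ≈ 8.399 mg/L.
Before the 5th dose, 4 doses have been given. Superposition: Cmin = C₀·(f + f² + … + f^4).
≈ 8.399 × (0.1701 + 0.0289 + 0.0049 + 0.0008) ≈ 8.399 × 0.2047 ≈ 1.719 mg/L.

1.7 mg/L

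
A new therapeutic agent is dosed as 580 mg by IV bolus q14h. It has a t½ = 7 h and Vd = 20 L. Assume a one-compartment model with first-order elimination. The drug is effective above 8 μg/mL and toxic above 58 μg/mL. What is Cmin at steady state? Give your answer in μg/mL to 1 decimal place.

9.7 μg/mL

τ = 14 h = 2 half-lives, so f = (1/2)^2 = 0.25.
At steady state, R = 1/(1 − 0.25) = 4/3.
Single-dose peak C₀ = D/Vd = 580/20 = 29 μg/mL.
Steady-state peak Cmax,ss = C₀·R = 29 × 4/3 ≈ 38.667 μg/mL.
Steady-state trough Cmin,ss = Cmax,ss·f ≈ 38.667 × 0.25 ≈ 9.667 μg/mL.
Trough 9.7 μg/mL vs MEC 8 μg/mL: adequate.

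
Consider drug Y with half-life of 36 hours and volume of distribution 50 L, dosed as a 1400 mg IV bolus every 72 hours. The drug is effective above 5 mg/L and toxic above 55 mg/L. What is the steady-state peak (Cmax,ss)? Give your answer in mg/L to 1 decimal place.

τ = 72 h = 2 half-lives, so f = (1/2)^2 = 0.25.
Accumulation ratio R = 1/(1 − f) = 1/0.75 = 4/3.
Single-dose peak C₀ = D/Vd = 1400/50 = 28 mg/L.
Steady-state peak Cmax,ss = C₀·R = 28 × 4/3 ≈ 37.333 mg/L.
Peak 37.3 mg/L vs MTC 55 mg/L: below toxic threshold.

37.3 mg/L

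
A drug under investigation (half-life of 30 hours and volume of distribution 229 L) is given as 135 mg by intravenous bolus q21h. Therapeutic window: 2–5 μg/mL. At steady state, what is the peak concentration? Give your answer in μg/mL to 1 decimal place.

Over one 21-h interval, 21/30 ≈ 0.7 half-lives elapse, leaving f ≈ 0.6156 of each dose.
Accumulation ratio R = 1/(1 − f) ≈ 1/0.3844 ≈ 2.6015.
Each bolus raises the concentration by D/Vd = 135/229 ≈ 0.590 μg/mL.
Steady-state peak Cmax,ss = C₀·R ≈ 0.590 × 2.6015 ≈ 1.535 μg/mL.
Peak 1.5 μg/mL vs MTC 5 μg/mL: below toxic threshold.

1.5 μg/mL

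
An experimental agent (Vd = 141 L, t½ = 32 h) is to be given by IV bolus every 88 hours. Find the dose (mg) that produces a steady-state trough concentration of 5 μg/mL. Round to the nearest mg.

τ/t½ = 88/32 ≈ 2.75, so f = (1/2)^(88/32) ≈ 0.148651.
Cmin,ss = (D/Vd)·f/(1−f), so D = Cmin,ss·Vd·(1−f)/f.
D = 5 × 141 × (1−f)/f ≈ 5 × 141 × 5.72717 ≈ 4037.65 mg.

4038 mg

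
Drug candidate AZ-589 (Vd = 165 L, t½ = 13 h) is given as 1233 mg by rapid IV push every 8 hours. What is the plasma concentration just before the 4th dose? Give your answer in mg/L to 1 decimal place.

f = (1/2)^(τ/t½) = (1/2)^(8/13) ≈ 0.6528.
C₀ = D/Vd = 1233/165 ≈ 7.473 mg/L.
Before the 4th dose, 3 doses have been given. Superposition: Cmin = C₀·(f + f² + … + f^3).
≈ 7.473 × (0.6528 + 0.4261 + 0.2782) ≈ 7.473 × 1.3571 ≈ 10.142 mg/L.

10.1 mg/L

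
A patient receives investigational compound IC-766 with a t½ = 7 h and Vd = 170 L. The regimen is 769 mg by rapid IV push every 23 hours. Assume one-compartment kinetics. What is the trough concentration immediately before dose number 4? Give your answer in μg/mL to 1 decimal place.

f = (1/2)^(τ/t½) = (1/2)^(23/7) ≈ 0.1025.
C₀ = D/Vd = 769/170 ≈ 4.524 μg/mL.
Before the 4th dose, 3 doses have been given. Superposition: Cmin = C₀·(f + f² + … + f^3).
≈ 4.524 × (0.1025 + 0.0105 + 0.0011) ≈ 4.524 × 0.1141 ≈ 0.516 μg/mL.

0.5 μg/mL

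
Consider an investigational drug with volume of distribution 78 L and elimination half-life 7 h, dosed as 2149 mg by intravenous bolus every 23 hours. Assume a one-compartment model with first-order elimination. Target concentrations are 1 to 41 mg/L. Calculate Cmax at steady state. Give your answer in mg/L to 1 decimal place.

30.7 mg/L

k = ln2/t½ = ln2/7 ≈ 0.099021 h⁻¹; fraction remaining f = e^(−kτ) = e^(−0.099021×23) ≈ 0.1025.
Accumulation ratio R = 1/(1 − f) ≈ 1/0.8975 ≈ 1.1142.
Each bolus raises the concentration by D/Vd = 2149/78 ≈ 27.551 mg/L.
Cmax,ss = C₀/(1 − f) ≈ 27.551/0.8975 ≈ 30.697 mg/L.
Peak 30.7 mg/L vs MTC 41 mg/L: below toxic threshold.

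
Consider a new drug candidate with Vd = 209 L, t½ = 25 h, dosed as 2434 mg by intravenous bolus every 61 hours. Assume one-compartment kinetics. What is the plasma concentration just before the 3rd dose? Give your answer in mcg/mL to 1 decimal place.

2.5 mcg/mL

f = (1/2)^(τ/t½) = (1/2)^(61/25) ≈ 0.1843.
C₀ = D/Vd = 2434/209 ≈ 11.646 mcg/mL.
Before the 3rd dose, 2 doses have been given. Superposition: Cmin = C₀·(f + f²).
≈ 11.646 × (0.1843 + 0.0340) ≈ 11.646 × 0.2183 ≈ 2.542 mcg/mL.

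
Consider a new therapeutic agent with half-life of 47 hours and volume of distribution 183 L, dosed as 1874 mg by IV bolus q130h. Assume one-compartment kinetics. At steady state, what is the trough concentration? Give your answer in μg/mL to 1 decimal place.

Over one 130-h interval, 130/47 ≈ 2.766 half-lives elapse, leaving f ≈ 0.1470 of each dose.
Accumulation ratio R = 1/(1 − f) ≈ 1/0.8530 ≈ 1.1723.
Each bolus raises the concentration by D/Vd = 1874/183 ≈ 10.240 μg/mL.
Cmax,ss = C₀/(1 − f) ≈ 10.240/0.8530 ≈ 12.005 μg/mL.
Steady-state trough Cmin,ss = Cmax,ss·f ≈ 12.005 × 0.1470 ≈ 1.765 μg/mL.

1.8 μg/mL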